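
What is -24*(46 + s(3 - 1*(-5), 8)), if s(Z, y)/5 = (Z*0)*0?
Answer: -1104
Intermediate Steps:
s(Z, y) = 0 (s(Z, y) = 5*((Z*0)*0) = 5*(0*0) = 5*0 = 0)
-24*(46 + s(3 - 1*(-5), 8)) = -24*(46 + 0) = -24*46 = -1104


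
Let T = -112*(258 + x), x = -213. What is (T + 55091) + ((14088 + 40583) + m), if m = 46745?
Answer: 151467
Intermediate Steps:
T = -5040 (T = -112*(258 - 213) = -112*45 = -5040)
(T + 55091) + ((14088 + 40583) + m) = (-5040 + 55091) + ((14088 + 40583) + 46745) = 50051 + (54671 + 46745) = 50051 + 101416 = 151467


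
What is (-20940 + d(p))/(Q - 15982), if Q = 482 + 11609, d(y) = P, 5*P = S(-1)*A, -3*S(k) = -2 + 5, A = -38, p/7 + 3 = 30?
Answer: 104662/19455 ≈ 5.3797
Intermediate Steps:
p = 189 (p = -21 + 7*30 = -21 + 210 = 189)
S(k) = -1 (S(k) = -(-2 + 5)/3 = -⅓*3 = -1)
P = 38/5 (P = (-1*(-38))/5 = (⅕)*38 = 38/5 ≈ 7.6000)
d(y) = 38/5
Q = 12091
(-20940 + d(p))/(Q - 15982) = (-20940 + 38/5)/(12091 - 15982) = -104662/5/(-3891) = -104662/5*(-1/3891) = 104662/19455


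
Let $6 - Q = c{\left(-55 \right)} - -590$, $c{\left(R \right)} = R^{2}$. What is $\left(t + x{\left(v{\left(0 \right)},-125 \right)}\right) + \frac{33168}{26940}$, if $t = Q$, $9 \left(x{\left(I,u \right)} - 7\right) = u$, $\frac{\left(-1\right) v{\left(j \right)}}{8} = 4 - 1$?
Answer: $- \frac{73034159}{20205} \approx -3614.7$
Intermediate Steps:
$v{\left(j \right)} = -24$ ($v{\left(j \right)} = - 8 \left(4 - 1\right) = \left(-8\right) 3 = -24$)
$x{\left(I,u \right)} = 7 + \frac{u}{9}$
$Q = -3609$ ($Q = 6 - \left(\left(-55\right)^{2} - -590\right) = 6 - \left(3025 + 590\right) = 6 - 3615 = -3609$)
$t = -3609$
$\left(t + x{\left(v{\left(0 \right)},-125 \right)}\right) + \frac{33168}{26940} = \left(-3609 + \left(7 + \frac{1}{9} \left(-125\right)\right)\right) + \frac{33168}{26940} = \left(-3609 + \left(7 - \frac{125}{9}\right)\right) + 33168 \cdot \frac{1}{26940} = \left(-3609 - \frac{62}{9}\right) + \frac{2764}{2245} = - \frac{32543}{9} + \frac{2764}{2245} = - \frac{73034159}{20205}$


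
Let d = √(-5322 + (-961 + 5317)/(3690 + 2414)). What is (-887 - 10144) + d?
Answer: -11031 + I*√12391551858/1526 ≈ -11031.0 + 72.947*I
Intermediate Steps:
d = I*√12391551858/1526 (d = √(-5322 + 4356/6104) = √(-5322 + 4356*(1/6104)) = √(-5322 + 1089/1526) = √(-8120283/1526) = I*√12391551858/1526 ≈ 72.947*I)
(-887 - 10144) + d = (-887 - 10144) + I*√12391551858/1526 = -11031 + I*√12391551858/1526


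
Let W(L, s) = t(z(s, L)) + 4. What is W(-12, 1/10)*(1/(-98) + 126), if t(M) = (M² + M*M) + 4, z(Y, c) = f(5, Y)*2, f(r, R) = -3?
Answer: 493880/49 ≈ 10079.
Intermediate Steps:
z(Y, c) = -6 (z(Y, c) = -3*2 = -6)
t(M) = 4 + 2*M² (t(M) = (M² + M²) + 4 = 2*M² + 4 = 4 + 2*M²)
W(L, s) = 80 (W(L, s) = (4 + 2*(-6)²) + 4 = (4 + 2*36) + 4 = (4 + 72) + 4 = 76 + 4 = 80)
W(-12, 1/10)*(1/(-98) + 126) = 80*(1/(-98) + 126) = 80*(-1/98 + 126) = 80*(12347/98) = 493880/49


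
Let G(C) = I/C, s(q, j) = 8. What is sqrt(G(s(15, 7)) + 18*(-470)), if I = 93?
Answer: I*sqrt(135174)/4 ≈ 91.915*I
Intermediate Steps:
G(C) = 93/C
sqrt(G(s(15, 7)) + 18*(-470)) = sqrt(93/8 + 18*(-470)) = sqrt(93*(1/8) - 8460) = sqrt(93/8 - 8460) = sqrt(-67587/8) = I*sqrt(135174)/4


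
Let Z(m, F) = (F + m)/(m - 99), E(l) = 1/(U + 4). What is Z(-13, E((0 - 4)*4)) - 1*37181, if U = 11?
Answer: -31231943/840 ≈ -37181.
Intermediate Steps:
E(l) = 1/15 (E(l) = 1/(11 + 4) = 1/15)
Z(m, F) = (F + m)/(-99 + m)
Z(-13, E((0 - 4)*4)) - 1*37181 = (1/15 - 13)/(-99 - 13) - 1*37181 = -194/15/(-112) - 37181 = -1/112*(-194/15) - 37181 = 97/840 - 37181 = -31231943/840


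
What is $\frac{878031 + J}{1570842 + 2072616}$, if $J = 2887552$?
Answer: $\frac{3765583}{3643458} \approx 1.0335$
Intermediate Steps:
$\frac{878031 + J}{1570842 + 2072616} = \frac{878031 + 2887552}{1570842 + 2072616} = \frac{3765583}{3643458}$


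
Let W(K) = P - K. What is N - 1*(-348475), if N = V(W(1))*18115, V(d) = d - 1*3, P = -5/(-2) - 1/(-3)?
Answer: 1964045/6 ≈ 3.2734e+5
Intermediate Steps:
P = 17/6 (P = -5*(-½) - 1*(-⅓) = 5/2 + ⅓ = 17/6 ≈ 2.8333)
W(K) = 17/6 - K
V(d) = -3 + d (V(d) = d - 3 = -3 + d)
N = -126805/6 (N = (-3 + (17/6 - 1*1))*18115 = (-3 + (17/6 - 1))*18115 = (-3 + 11/6)*18115 = -7/6*18115 = -126805/6 ≈ -21134.)
N - 1*(-348475) = -126805/6 - 1*(-348475) = -126805/6 + 348475 = 1964045/6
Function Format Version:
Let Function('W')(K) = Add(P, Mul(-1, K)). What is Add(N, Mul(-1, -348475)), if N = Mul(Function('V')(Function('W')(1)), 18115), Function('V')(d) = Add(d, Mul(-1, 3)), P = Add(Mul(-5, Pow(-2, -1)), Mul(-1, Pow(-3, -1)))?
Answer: Rational(1964045, 6) ≈ 3.2734e+5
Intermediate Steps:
P = Rational(17, 6) (P = Add(Mul(-5, Rational(-1, 2)), Mul(-1, Rational(-1, 3))) = Add(Rational(5, 2), Rational(1, 3)) = Rational(17, 6) ≈ 2.8333)
Function('W')(K) = Add(Rational(17, 6), Mul(-1, K))
Function('V')(d) = Add(-3, d) (Function('V')(d) = Add(d, -3) = Add(-3, d))
N = Rational(-126805, 6) (N = Mul(Add(-3, Add(Rational(17, 6), Mul(-1, 1))), 18115) = Mul(Add(-3, Add(Rational(17, 6), -1)), 18115) = Mul(Add(-3, Rational(11, 6)), 18115) = Mul(Rational(-7, 6), 18115) = Rational(-126805, 6) ≈ -21134.)
Add(N, Mul(-1, -348475)) = Add(Rational(-126805, 6), Mul(-1, -348475)) = Add(Rational(-126805, 6), 348475) = Rational(1964045, 6)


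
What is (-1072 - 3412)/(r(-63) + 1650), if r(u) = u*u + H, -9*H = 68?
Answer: -40356/50503 ≈ -0.79908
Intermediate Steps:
H = -68/9 (H = -⅑*68 = -68/9 ≈ -7.5556)
r(u) = -68/9 + u² (r(u) = u*u - 68/9 = u² - 68/9 = -68/9 + u²)
(-1072 - 3412)/(r(-63) + 1650) = (-1072 - 3412)/((-68/9 + (-63)²) + 1650) = -4484/((-68/9 + 3969) + 1650) = -4484/(35653/9 + 1650) = -4484/50503/9 = -4484*9/50503 = -40356/50503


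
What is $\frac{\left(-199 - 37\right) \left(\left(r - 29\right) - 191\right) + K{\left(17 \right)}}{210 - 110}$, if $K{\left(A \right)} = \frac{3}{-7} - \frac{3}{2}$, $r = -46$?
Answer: $\frac{878837}{1400} \approx 627.74$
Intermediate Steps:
$K{\left(A \right)} = - \frac{27}{14}$ ($K{\left(A \right)} = 3 \left(- \frac{1}{7}\right) - \frac{3}{2} = - \frac{3}{7} - \frac{3}{2} = - \frac{27}{14}$)
$\frac{\left(-199 - 37\right) \left(\left(r - 29\right) - 191\right) + K{\left(17 \right)}}{210 - 110} = \frac{\left(-199 - 37\right) \left(\left(-46 - 29\right) - 191\right) - \frac{27}{14}}{210 - 110} = \frac{- 236 \left(\left(-46 - 29\right) - 191\right) - \frac{27}{14}}{100} = \left(- 236 \left(-75 - 191\right) - \frac{27}{14}\right) \frac{1}{100} = \left(\left(-236\right) \left(-266\right) - \frac{27}{14}\right) \frac{1}{100} = \left(62776 - \frac{27}{14}\right) \frac{1}{100} = \frac{878837}{14} \cdot \frac{1}{100} = \frac{878837}{1400}$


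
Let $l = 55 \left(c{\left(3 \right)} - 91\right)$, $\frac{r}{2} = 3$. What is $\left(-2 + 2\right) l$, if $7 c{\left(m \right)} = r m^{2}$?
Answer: $0$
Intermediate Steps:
$r = 6$ ($r = 2 \cdot 3 = 6$)
$c{\left(m \right)} = \frac{6 m^{2}}{7}$
$l = - \frac{32065}{7}$ ($l = 55 \left(\frac{6 \cdot 3^{2}}{7} - 91\right) = 55 \left(\frac{6}{7} \cdot 9 - 91\right) = 55 \left(\frac{54}{7} - 91\right) = 55 \left(- \frac{583}{7}\right) = - \frac{32065}{7} \approx -4580.7$)
$\left(-2 + 2\right) l = \left(-2 + 2\right) \left(- \frac{32065}{7}\right) = 0 \left(- \frac{32065}{7}\right) = 0$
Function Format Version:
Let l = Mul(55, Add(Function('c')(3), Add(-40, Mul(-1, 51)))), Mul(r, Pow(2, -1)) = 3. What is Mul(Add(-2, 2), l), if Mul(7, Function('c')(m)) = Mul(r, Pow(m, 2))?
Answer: 0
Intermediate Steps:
r = 6 (r = Mul(2, 3) = 6)
Function('c')(m) = Mul(Rational(6, 7), Pow(m, 2)) (Function('c')(m) = Mul(Rational(1, 7), Mul(6, Pow(m, 2))) = Mul(Rational(6, 7), Pow(m, 2)))
l = Rational(-32065, 7) (l = Mul(55, Add(Mul(Rational(6, 7), Pow(3, 2)), Add(-40, Mul(-1, 51)))) = Mul(55, Add(Mul(Rational(6, 7), 9), Add(-40, -51))) = Mul(55, Add(Rational(54, 7), -91)) = Mul(55, Rational(-583, 7)) = Rational(-32065, 7) ≈ -4580.7)
Mul(Add(-2, 2), l) = Mul(Add(-2, 2), Rational(-32065, 7)) = Mul(0, Rational(-32065, 7)) = 0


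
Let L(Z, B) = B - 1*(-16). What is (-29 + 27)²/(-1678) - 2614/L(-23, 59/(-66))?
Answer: -144749630/836483 ≈ -173.05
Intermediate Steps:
L(Z, B) = 16 + B (L(Z, B) = B + 16 = 16 + B)
(-29 + 27)²/(-1678) - 2614/L(-23, 59/(-66)) = (-29 + 27)²/(-1678) - 2614/(16 + 59/(-66)) = (-2)²*(-1/1678) - 2614/(16 + 59*(-1/66)) = 4*(-1/1678) - 2614/(16 - 59/66) = -2/839 - 2614/997/66 = -2/839 - 2614*66/997 = -2/839 - 172524/997 = -144749630/836483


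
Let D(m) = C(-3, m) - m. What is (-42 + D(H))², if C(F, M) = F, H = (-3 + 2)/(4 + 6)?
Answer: 201601/100 ≈ 2016.0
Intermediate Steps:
H = -⅒ (H = -1/10 = -1*⅒ = -⅒ ≈ -0.10000)
D(m) = -3 - m
(-42 + D(H))² = (-42 + (-3 - 1*(-⅒)))² = (-42 + (-3 + ⅒))² = (-42 - 29/10)² = (-449/10)² = 201601/100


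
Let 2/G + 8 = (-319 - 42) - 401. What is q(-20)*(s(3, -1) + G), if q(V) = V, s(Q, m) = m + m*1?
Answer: 3084/77 ≈ 40.052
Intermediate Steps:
G = -1/385 (G = 2/(-8 + ((-319 - 42) - 401)) = 2/(-8 + (-361 - 401)) = 2/(-8 - 762) = 2/(-770) = 2*(-1/770) = -1/385 ≈ -0.0025974)
s(Q, m) = 2*m (s(Q, m) = m + m = 2*m)
q(-20)*(s(3, -1) + G) = -20*(2*(-1) - 1/385) = -20*(-2 - 1/385) = -20*(-771/385) = 3084/77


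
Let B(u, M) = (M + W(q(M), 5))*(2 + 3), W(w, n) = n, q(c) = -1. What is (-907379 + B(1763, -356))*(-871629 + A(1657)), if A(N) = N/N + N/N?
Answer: 792425741018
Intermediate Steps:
B(u, M) = 25 + 5*M (B(u, M) = (M + 5)*(2 + 3) = (5 + M)*5 = 25 + 5*M)
A(N) = 2 (A(N) = 1 + 1 = 2)
(-907379 + B(1763, -356))*(-871629 + A(1657)) = (-907379 + (25 + 5*(-356)))*(-871629 + 2) = (-907379 + (25 - 1780))*(-871627) = (-907379 - 1755)*(-871627) = -909134*(-871627) = 792425741018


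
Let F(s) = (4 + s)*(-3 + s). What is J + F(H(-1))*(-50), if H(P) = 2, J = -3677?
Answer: -3377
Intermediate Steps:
F(s) = (-3 + s)*(4 + s)
J + F(H(-1))*(-50) = -3677 + (-12 + 2 + 2**2)*(-50) = -3677 + (-12 + 2 + 4)*(-50) = -3677 - 6*(-50) = -3677 + 300 = -3377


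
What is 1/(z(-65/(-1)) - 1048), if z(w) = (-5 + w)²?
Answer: 1/2552 ≈ 0.00039185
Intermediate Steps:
1/(z(-65/(-1)) - 1048) = 1/((-5 - 65/(-1))² - 1048) = 1/((-5 - 65*(-1))² - 1048) = 1/((-5 + 65)² - 1048) = 1/(60² - 1048) = 1/(3600 - 1048) = 1/2552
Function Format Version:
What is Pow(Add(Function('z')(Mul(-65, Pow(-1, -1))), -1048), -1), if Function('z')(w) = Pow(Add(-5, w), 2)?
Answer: Rational(1, 2552) ≈ 0.00039185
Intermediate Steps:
Pow(Add(Function('z')(Mul(-65, Pow(-1, -1))), -1048), -1) = Pow(Add(Pow(Add(-5, Mul(-65, Pow(-1, -1))), 2), -1048), -1) = Pow(Add(Pow(Add(-5, Mul(-65, -1)), 2), -1048), -1) = Pow(Add(Pow(Add(-5, 65), 2), -1048), -1) = Pow(Add(Pow(60, 2), -1048), -1) = Pow(Add(3600, -1048), -1) = Pow(2552, -1) = Rational(1, 2552)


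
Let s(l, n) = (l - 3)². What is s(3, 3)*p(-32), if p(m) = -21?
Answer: 0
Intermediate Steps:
s(l, n) = (-3 + l)²
s(3, 3)*p(-32) = (-3 + 3)²*(-21) = 0²*(-21) = 0*(-21) = 0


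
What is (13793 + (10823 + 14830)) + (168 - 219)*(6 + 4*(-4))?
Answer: 39956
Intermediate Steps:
(13793 + (10823 + 14830)) + (168 - 219)*(6 + 4*(-4)) = (13793 + 25653) - 51*(6 - 16) = 39446 - 51*(-10) = 39446 + 510 = 39956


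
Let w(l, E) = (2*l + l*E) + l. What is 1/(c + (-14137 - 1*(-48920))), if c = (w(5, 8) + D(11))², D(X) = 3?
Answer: 1/38147 ≈ 2.6214e-5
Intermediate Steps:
w(l, E) = 3*l + E*l (w(l, E) = (2*l + E*l) + l = 3*l + E*l)
c = 3364 (c = (5*(3 + 8) + 3)² = (5*11 + 3)² = (55 + 3)² = 58² = 3364)
1/(c + (-14137 - 1*(-48920))) = 1/(3364 + (-14137 - 1*(-48920))) = 1/(3364 + (-14137 + 48920)) = 1/(3364 + 34783) = 1/38147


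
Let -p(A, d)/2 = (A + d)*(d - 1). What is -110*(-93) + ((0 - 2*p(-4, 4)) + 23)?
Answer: 10253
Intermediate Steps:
p(A, d) = -2*(-1 + d)*(A + d) (p(A, d) = -2*(A + d)*(d - 1) = -2*(A + d)*(-1 + d) = -2*(-1 + d)*(A + d))
-110*(-93) + ((0 - 2*p(-4, 4)) + 23) = -110*(-93) + ((0 - 2*(-2*4² + 2*(-4) + 2*4 - 2*(-4)*4)) + 23) = 10230 + ((0 - 2*(-2*16 - 8 + 8 + 32)) + 23) = 10230 + ((0 - 2*(-32 - 8 + 8 + 32)) + 23) = 10230 + ((0 - 2*0) + 23) = 10230 + ((0 + 0) + 23) = 10230 + (0 + 23) = 10230 + 23 = 10253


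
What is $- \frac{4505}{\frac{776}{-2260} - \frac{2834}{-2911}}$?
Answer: $- \frac{7409441075}{1036476} \approx -7148.7$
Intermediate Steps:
$- \frac{4505}{\frac{776}{-2260} - \frac{2834}{-2911}} = - \frac{4505}{776 \left(- \frac{1}{2260}\right) - - \frac{2834}{2911}} = - \frac{4505}{- \frac{194}{565} + \frac{2834}{2911}} = - \frac{4505}{\frac{1036476}{1644715}} = \left(-4505\right) \frac{1644715}{1036476} = - \frac{7409441075}{1036476}$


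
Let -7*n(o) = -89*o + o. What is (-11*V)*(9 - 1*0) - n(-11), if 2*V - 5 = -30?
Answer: 19261/14 ≈ 1375.8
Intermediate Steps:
V = -25/2 (V = 5/2 + (½)*(-30) = 5/2 - 15 = -25/2 ≈ -12.500)
n(o) = 88*o/7 (n(o) = -(-89*o + o)/7 = -(-88)*o/7 = 88*o/7)
(-11*V)*(9 - 1*0) - n(-11) = (-11*(-25/2))*(9 - 1*0) - 88*(-11)/7 = 275*(9 + 0)/2 - 1*(-968/7) = (275/2)*9 + 968/7 = 2475/2 + 968/7 = 19261/14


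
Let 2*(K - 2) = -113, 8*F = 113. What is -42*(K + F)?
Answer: 6783/4 ≈ 1695.8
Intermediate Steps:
F = 113/8 (F = (⅛)*113 = 113/8 ≈ 14.125)
K = -109/2 (K = 2 + (½)*(-113) = 2 - 113/2 = -109/2 ≈ -54.500)
-42*(K + F) = -42*(-109/2 + 113/8) = -42*(-323/8) = 6783/4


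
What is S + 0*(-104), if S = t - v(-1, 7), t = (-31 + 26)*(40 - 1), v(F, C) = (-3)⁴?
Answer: -276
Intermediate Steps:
v(F, C) = 81
t = -195 (t = -5*39 = -195)
S = -276 (S = -195 - 1*81 = -195 - 81 = -276)
S + 0*(-104) = -276 + 0*(-104) = -276 + 0 = -276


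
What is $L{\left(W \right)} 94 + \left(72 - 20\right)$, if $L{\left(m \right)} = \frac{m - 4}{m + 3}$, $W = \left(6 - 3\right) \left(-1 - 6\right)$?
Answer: $\frac{1643}{9} \approx 182.56$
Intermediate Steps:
$W = -21$ ($W = 3 \left(-7\right) = -21$)
$L{\left(m \right)} = \frac{-4 + m}{3 + m}$
$L{\left(W \right)} 94 + \left(72 - 20\right) = \frac{-4 - 21}{3 - 21} \cdot 94 + \left(72 - 20\right) = \frac{1}{-18} \left(-25\right) 94 + 52 = \left(- \frac{1}{18}\right) \left(-25\right) 94 + 52 = \frac{25}{18} \cdot 94 + 52 = \frac{1175}{9} + 52 = \frac{1643}{9}$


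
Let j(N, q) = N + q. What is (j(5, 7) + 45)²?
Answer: 3249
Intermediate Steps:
(j(5, 7) + 45)² = ((5 + 7) + 45)² = (12 + 45)² = 57² = 3249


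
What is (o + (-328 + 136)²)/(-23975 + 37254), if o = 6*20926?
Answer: 162420/13279 ≈ 12.231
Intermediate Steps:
o = 125556
(o + (-328 + 136)²)/(-23975 + 37254) = (125556 + (-328 + 136)²)/(-23975 + 37254) = (125556 + (-192)²)/13279 = (125556 + 36864)*(1/13279) = 162420*(1/13279) = 162420/13279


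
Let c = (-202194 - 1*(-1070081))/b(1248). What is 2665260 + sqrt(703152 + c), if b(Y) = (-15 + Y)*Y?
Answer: 2665260 + sqrt(11562251092277730)/128232 ≈ 2.6661e+6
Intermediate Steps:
b(Y) = Y*(-15 + Y)
c = 867887/1538784 (c = (-202194 - 1*(-1070081))/((1248*(-15 + 1248))) = (-202194 + 1070081)/((1248*1233)) = 867887/1538784 ≈ 0.56401)
2665260 + sqrt(703152 + c) = 2665260 + sqrt(703152 + 867887/1538784) = 2665260 + sqrt(1081999915055/1538784) = 2665260 + sqrt(11562251092277730)/128232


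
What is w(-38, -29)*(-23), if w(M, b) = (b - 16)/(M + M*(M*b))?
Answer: -1035/41914 ≈ -0.024693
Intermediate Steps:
w(M, b) = (-16 + b)/(M + b*M²)
w(-38, -29)*(-23) = ((-16 - 29)/((-38)*(1 - 38*(-29))))*(-23) = -1/38*(-45)/(1 + 1102)*(-23) = -1/38*(-45)/1103*(-23) = -1/38*1/1103*(-45)*(-23) = (45/41914)*(-23) = -1035/41914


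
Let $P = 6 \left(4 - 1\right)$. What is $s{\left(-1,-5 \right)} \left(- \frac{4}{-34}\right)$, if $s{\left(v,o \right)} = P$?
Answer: $\frac{36}{17} \approx 2.1176$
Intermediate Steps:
$P = 18$ ($P = 6 \cdot 3 = 18$)
$s{\left(v,o \right)} = 18$
$s{\left(-1,-5 \right)} \left(- \frac{4}{-34}\right) = 18 \left(- \frac{4}{-34}\right) = 18 \left(\left(-4\right) \left(- \frac{1}{34}\right)\right) = 18 \cdot \frac{2}{17} = \frac{36}{17}$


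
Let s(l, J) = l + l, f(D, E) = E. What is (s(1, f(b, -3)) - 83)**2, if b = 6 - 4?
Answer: 6561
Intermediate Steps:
b = 2
s(l, J) = 2*l
(s(1, f(b, -3)) - 83)**2 = (2*1 - 83)**2 = (2 - 83)**2 = (-81)**2 = 6561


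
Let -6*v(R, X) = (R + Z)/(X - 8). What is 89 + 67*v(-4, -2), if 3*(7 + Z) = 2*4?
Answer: 2869/36 ≈ 79.694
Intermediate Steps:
Z = -13/3 (Z = -7 + (2*4)/3 = -7 + (1/3)*8 = -7 + 8/3 = -13/3 ≈ -4.3333)
v(R, X) = -(-13/3 + R)/(6*(-8 + X)) (v(R, X) = -(R - 13/3)/(6*(X - 8)) = -(-13/3 + R)/(6*(-8 + X)))
89 + 67*v(-4, -2) = 89 + 67*((13 - 3*(-4))/(18*(-8 - 2))) = 89 + 67*((1/18)*(13 + 12)/(-10)) = 89 + 67*((1/18)*(-1/10)*25) = 89 + 67*(-5/36) = 89 - 335/36 = 2869/36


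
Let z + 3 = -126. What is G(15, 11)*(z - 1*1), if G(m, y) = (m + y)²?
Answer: -87880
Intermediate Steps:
z = -129 (z = -3 - 126 = -129)
G(15, 11)*(z - 1*1) = (15 + 11)²*(-129 - 1*1) = 26²*(-129 - 1) = 676*(-130) = -87880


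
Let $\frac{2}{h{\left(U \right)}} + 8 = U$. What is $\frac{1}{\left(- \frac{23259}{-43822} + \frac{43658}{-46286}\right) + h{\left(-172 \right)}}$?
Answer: $- \frac{22818882285}{9665459659} \approx -2.3609$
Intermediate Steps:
$h{\left(U \right)} = \frac{2}{-8 + U}$
$\frac{1}{\left(- \frac{23259}{-43822} + \frac{43658}{-46286}\right) + h{\left(-172 \right)}} = \frac{1}{\left(- \frac{23259}{-43822} + \frac{43658}{-46286}\right) + \frac{2}{-8 - 172}} = \frac{1}{\left(\left(-23259\right) \left(- \frac{1}{43822}\right) + 43658 \left(- \frac{1}{46286}\right)\right) + \frac{2}{-180}} = \frac{1}{\left(\frac{23259}{43822} - \frac{21829}{23143}\right) + 2 \left(- \frac{1}{180}\right)} = \frac{1}{- \frac{418307401}{1014172546} - \frac{1}{90}} = \frac{1}{- \frac{9665459659}{22818882285}} = - \frac{22818882285}{9665459659}$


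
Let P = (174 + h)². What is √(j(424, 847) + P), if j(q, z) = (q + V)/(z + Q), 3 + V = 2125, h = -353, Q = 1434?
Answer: √166713880827/2281 ≈ 179.00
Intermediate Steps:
V = 2122 (V = -3 + 2125 = 2122)
j(q, z) = (2122 + q)/(1434 + z) (j(q, z) = (q + 2122)/(z + 1434) = (2122 + q)/(1434 + z))
P = 32041 (P = (174 - 353)² = (-179)² = 32041)
√(j(424, 847) + P) = √((2122 + 424)/(1434 + 847) + 32041) = √(2546/2281 + 32041) = √(73088067/2281) = √166713880827/2281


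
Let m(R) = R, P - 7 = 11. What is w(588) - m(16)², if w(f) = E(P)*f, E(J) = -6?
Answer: -3784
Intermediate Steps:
P = 18 (P = 7 + 11 = 18)
w(f) = -6*f
w(588) - m(16)² = -6*588 - 1*16² = -3528 - 1*256 = -3528 - 256 = -3784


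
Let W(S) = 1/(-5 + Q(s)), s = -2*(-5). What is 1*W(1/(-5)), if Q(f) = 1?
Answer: -¼ ≈ -0.25000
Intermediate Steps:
s = 10
W(S) = -¼ (W(S) = 1/(-5 + 1) = 1/(-4) = -¼)
1*W(1/(-5)) = 1*(-¼) = -¼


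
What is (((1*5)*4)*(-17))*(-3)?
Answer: 1020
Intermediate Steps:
(((1*5)*4)*(-17))*(-3) = ((5*4)*(-17))*(-3) = (20*(-17))*(-3) = -340*(-3) = 1020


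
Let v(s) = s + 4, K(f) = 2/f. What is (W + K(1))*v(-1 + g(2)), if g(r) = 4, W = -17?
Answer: -105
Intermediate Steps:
v(s) = 4 + s
(W + K(1))*v(-1 + g(2)) = (-17 + 2/1)*(4 + (-1 + 4)) = (-17 + 2*1)*(4 + 3) = (-17 + 2)*7 = -15*7 = -105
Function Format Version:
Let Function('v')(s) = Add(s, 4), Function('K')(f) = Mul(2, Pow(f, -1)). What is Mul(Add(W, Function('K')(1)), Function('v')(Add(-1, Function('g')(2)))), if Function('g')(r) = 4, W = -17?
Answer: -105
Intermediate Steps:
Function('v')(s) = Add(4, s)
Mul(Add(W, Function('K')(1)), Function('v')(Add(-1, Function('g')(2)))) = Mul(Add(-17, Mul(2, Pow(1, -1))), Add(4, Add(-1, 4))) = Mul(Add(-17, Mul(2, 1)), Add(4, 3)) = Mul(Add(-17, 2), 7) = Mul(-15, 7) = -105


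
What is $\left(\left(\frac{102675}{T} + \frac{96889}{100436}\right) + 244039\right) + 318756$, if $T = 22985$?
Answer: $\frac{259847374868133}{461704292} \approx 5.628 \cdot 10^{5}$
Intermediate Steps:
$\left(\left(\frac{102675}{T} + \frac{96889}{100436}\right) + 244039\right) + 318756 = \left(\left(\frac{102675}{22985} + \frac{96889}{100436}\right) + 244039\right) + 318756 = \left(\left(102675 \cdot \frac{1}{22985} + 96889 \cdot \frac{1}{100436}\right) + 244039\right) + 318756 = \left(\left(\frac{20535}{4597} + \frac{96889}{100436}\right) + 244039\right) + 318756 = \left(\frac{2507851993}{461704292} + 244039\right) + 318756 = \frac{112676361567381}{461704292} + 318756 = \frac{259847374868133}{461704292}$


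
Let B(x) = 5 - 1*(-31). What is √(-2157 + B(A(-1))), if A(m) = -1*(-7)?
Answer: I*√2121 ≈ 46.054*I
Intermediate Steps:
A(m) = 7
B(x) = 36 (B(x) = 5 + 31 = 36)
√(-2157 + B(A(-1))) = √(-2157 + 36) = √(-2121) = I*√2121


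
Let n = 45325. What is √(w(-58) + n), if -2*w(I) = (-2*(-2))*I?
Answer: 9*√561 ≈ 213.17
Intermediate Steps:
w(I) = -2*I (w(I) = -(-2*(-2))*I/2 = -2*I)
√(w(-58) + n) = √(-2*(-58) + 45325) = √(116 + 45325) = √45441 = 9*√561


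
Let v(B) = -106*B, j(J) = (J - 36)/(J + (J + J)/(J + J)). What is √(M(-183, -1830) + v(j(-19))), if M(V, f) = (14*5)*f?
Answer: I*√1155815/3 ≈ 358.36*I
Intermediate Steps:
M(V, f) = 70*f
j(J) = (-36 + J)/(1 + J) (j(J) = (-36 + J)/(J + (2*J)/((2*J))) = (-36 + J)/(J + (2*J)*(1/(2*J))) = (-36 + J)/(J + 1) = (-36 + J)/(1 + J))
√(M(-183, -1830) + v(j(-19))) = √(70*(-1830) - 106*(-36 - 19)/(1 - 19)) = √(-128100 - 106*(-55)/(-18)) = √(-128100 - (-53)*(-55)/9) = √(-128100 - 106*55/18) = √(-128100 - 2915/9) = √(-1155815/9) = I*√1155815/3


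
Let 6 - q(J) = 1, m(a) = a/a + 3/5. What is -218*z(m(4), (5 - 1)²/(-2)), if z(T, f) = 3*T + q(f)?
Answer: -10682/5 ≈ -2136.4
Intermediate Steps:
m(a) = 8/5 (m(a) = 1 + 3*(⅕) = 1 + ⅗ = 8/5)
q(J) = 5 (q(J) = 6 - 1*1 = 6 - 1 = 5)
z(T, f) = 5 + 3*T (z(T, f) = 3*T + 5 = 5 + 3*T)
-218*z(m(4), (5 - 1)²/(-2)) = -218*(5 + 3*(8/5)) = -218*(5 + 24/5) = -218*49/5 = -10682/5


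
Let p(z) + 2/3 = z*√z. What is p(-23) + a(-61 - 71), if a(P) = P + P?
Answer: -794/3 - 23*I*√23 ≈ -264.67 - 110.3*I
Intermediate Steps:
p(z) = -⅔ + z^(3/2) (p(z) = -⅔ + z*√z = -⅔ + z^(3/2))
a(P) = 2*P
p(-23) + a(-61 - 71) = (-⅔ + (-23)^(3/2)) + 2*(-61 - 71) = (-⅔ - 23*I*√23) + 2*(-132) = (-⅔ - 23*I*√23) - 264 = -794/3 - 23*I*√23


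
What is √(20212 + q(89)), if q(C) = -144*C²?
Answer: 2*I*√280103 ≈ 1058.5*I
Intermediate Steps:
√(20212 + q(89)) = √(20212 - 144*89²) = √(20212 - 144*7921) = √(20212 - 1140624) = √(-1120412) = 2*I*√280103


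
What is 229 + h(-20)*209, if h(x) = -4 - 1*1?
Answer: -816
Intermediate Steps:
h(x) = -5 (h(x) = -4 - 1 = -5)
229 + h(-20)*209 = 229 - 5*209 = 229 - 1045 = -816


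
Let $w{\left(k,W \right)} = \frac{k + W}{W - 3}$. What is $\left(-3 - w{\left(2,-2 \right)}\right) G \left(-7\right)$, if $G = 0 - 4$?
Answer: $-84$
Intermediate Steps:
$w{\left(k,W \right)} = \frac{W + k}{-3 + W}$
$G = -4$ ($G = 0 - 4 = -4$)
$\left(-3 - w{\left(2,-2 \right)}\right) G \left(-7\right) = \left(-3 - \frac{-2 + 2}{-3 - 2}\right) \left(-4\right) \left(-7\right) = \left(-3 - \frac{1}{-5} \cdot 0\right) \left(-4\right) \left(-7\right) = \left(-3 - \left(- \frac{1}{5}\right) 0\right) \left(-4\right) \left(-7\right) = \left(-3 - 0\right) \left(-4\right) \left(-7\right) = \left(-3 + 0\right) \left(-4\right) \left(-7\right) = \left(-3\right) \left(-4\right) \left(-7\right) = 12 \left(-7\right) = -84$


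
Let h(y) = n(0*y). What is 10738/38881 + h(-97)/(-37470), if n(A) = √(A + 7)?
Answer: 182/659 - √7/37470 ≈ 0.27611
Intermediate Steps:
n(A) = √(7 + A)
h(y) = √7 (h(y) = √(7 + 0*y) = √(7 + 0) = √7)
10738/38881 + h(-97)/(-37470) = 10738/38881 + √7/(-37470) = 10738*(1/38881) + √7*(-1/37470) = 182/659 - √7/37470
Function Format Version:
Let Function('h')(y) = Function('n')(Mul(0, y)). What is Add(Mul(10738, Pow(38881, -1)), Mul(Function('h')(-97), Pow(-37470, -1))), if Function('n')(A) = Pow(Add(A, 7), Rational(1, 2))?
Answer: Add(Rational(182, 659), Mul(Rational(-1, 37470), Pow(7, Rational(1, 2)))) ≈ 0.27611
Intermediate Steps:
Function('n')(A) = Pow(Add(7, A), Rational(1, 2))
Function('h')(y) = Pow(7, Rational(1, 2)) (Function('h')(y) = Pow(Add(7, Mul(0, y)), Rational(1, 2)) = Pow(Add(7, 0), Rational(1, 2)) = Pow(7, Rational(1, 2)))
Add(Mul(10738, Pow(38881, -1)), Mul(Function('h')(-97), Pow(-37470, -1))) = Add(Mul(10738, Pow(38881, -1)), Mul(Pow(7, Rational(1, 2)), Pow(-37470, -1))) = Add(Mul(10738, Rational(1, 38881)), Mul(Pow(7, Rational(1, 2)), Rational(-1, 37470))) = Add(Rational(182, 659), Mul(Rational(-1, 37470), Pow(7, Rational(1, 2))))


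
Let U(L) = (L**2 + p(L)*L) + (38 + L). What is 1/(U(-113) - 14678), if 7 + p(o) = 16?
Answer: -1/3001 ≈ -0.00033322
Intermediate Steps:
p(o) = 9 (p(o) = -7 + 16 = 9)
U(L) = 38 + L**2 + 10*L (U(L) = (L**2 + 9*L) + (38 + L) = 38 + L**2 + 10*L)
1/(U(-113) - 14678) = 1/((38 + (-113)**2 + 10*(-113)) - 14678) = 1/((38 + 12769 - 1130) - 14678) = 1/(11677 - 14678) = 1/(-3001) = -1/3001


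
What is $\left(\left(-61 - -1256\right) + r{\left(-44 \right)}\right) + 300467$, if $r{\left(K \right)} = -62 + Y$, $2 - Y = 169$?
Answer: $301433$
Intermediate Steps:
$Y = -167$ ($Y = 2 - 169 = -167$)
$r{\left(K \right)} = -229$ ($r{\left(K \right)} = -62 - 167 = -229$)
$\left(\left(-61 - -1256\right) + r{\left(-44 \right)}\right) + 300467 = \left(\left(-61 - -1256\right) - 229\right) + 300467 = \left(\left(-61 + 1256\right) - 229\right) + 300467 = \left(1195 - 229\right) + 300467 = 966 + 300467 = 301433$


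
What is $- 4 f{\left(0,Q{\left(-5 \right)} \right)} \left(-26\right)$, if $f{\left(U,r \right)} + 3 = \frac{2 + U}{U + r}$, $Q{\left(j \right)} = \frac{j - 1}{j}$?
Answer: $- \frac{416}{3} \approx -138.67$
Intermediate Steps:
$Q{\left(j \right)} = \frac{-1 + j}{j}$
$f{\left(U,r \right)} = -3 + \frac{2 + U}{U + r}$
$- 4 f{\left(0,Q{\left(-5 \right)} \right)} \left(-26\right) = - 4 \frac{2 - 3 \frac{-1 - 5}{-5} - 0}{0 + \frac{-1 - 5}{-5}} \left(-26\right) = - 4 \frac{2 - 3 \left(\left(- \frac{1}{5}\right) \left(-6\right)\right) + 0}{0 - - \frac{6}{5}} \left(-26\right) = - 4 \frac{2 - \frac{18}{5} + 0}{0 + \frac{6}{5}} \left(-26\right) = - 4 \frac{2 - \frac{18}{5} + 0}{\frac{6}{5}} \left(-26\right) = - 4 \cdot \frac{5}{6} \left(- \frac{8}{5}\right) \left(-26\right) = \left(-4\right) \left(- \frac{4}{3}\right) \left(-26\right) = \frac{16}{3} \left(-26\right) = - \frac{416}{3}$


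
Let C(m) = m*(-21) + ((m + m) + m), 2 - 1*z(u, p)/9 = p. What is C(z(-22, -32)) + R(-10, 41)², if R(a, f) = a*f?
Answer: 162592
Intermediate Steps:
z(u, p) = 18 - 9*p
C(m) = -18*m (C(m) = -21*m + (2*m + m) = -21*m + 3*m = -18*m)
C(z(-22, -32)) + R(-10, 41)² = -18*(18 - 9*(-32)) + (-10*41)² = -18*(18 + 288) + (-410)² = -18*306 + 168100 = -5508 + 168100 = 162592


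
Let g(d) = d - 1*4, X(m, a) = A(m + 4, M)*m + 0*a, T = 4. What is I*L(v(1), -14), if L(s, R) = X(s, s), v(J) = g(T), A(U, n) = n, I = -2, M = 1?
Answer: 0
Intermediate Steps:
X(m, a) = m (X(m, a) = 1*m + 0*a = m + 0 = m)
g(d) = -4 + d (g(d) = d - 4 = -4 + d)
v(J) = 0 (v(J) = -4 + 4 = 0)
L(s, R) = s
I*L(v(1), -14) = -2*0 = 0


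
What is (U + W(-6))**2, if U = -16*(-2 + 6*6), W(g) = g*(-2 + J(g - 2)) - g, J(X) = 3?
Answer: 295936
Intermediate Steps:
W(g) = 0 (W(g) = g*(-2 + 3) - g = g*1 - g = g - g = 0)
U = -544 (U = -16*(-2 + 36) = -16*34 = -544)
(U + W(-6))**2 = (-544 + 0)**2 = (-544)**2 = 295936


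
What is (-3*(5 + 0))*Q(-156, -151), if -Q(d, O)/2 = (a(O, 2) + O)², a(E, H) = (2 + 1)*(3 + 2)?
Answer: 554880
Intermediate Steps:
a(E, H) = 15 (a(E, H) = 3*5 = 15)
Q(d, O) = -2*(15 + O)²
(-3*(5 + 0))*Q(-156, -151) = (-3*(5 + 0))*(-2*(15 - 151)²) = (-3*5)*(-2*(-136)²) = -(-30)*18496 = -15*(-36992) = 554880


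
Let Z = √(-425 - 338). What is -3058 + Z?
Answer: -3058 + I*√763 ≈ -3058.0 + 27.622*I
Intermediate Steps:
Z = I*√763 (Z = √(-763) = I*√763 ≈ 27.622*I)
-3058 + Z = -3058 + I*√763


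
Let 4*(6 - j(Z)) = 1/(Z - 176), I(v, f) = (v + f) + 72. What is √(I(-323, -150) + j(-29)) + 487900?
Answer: 487900 + I*√66399295/410 ≈ 4.879e+5 + 19.875*I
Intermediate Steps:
I(v, f) = 72 + f + v (I(v, f) = (f + v) + 72 = 72 + f + v)
j(Z) = 6 - 1/(4*(-176 + Z)) (j(Z) = 6 - 1/(4*(Z - 176)) = 6 - 1/(4*(-176 + Z)))
√(I(-323, -150) + j(-29)) + 487900 = √((72 - 150 - 323) + (-4225 + 24*(-29))/(4*(-176 - 29))) + 487900 = √(-401 + (¼)*(-4225 - 696)/(-205)) + 487900 = √(-401 + (¼)*(-1/205)*(-4921)) + 487900 = √(-401 + 4921/820) + 487900 = √(-323899/820) + 487900 = I*√66399295/410 + 487900 = 487900 + I*√66399295/410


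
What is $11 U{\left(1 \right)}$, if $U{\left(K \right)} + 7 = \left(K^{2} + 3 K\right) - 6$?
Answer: $-99$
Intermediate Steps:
$U{\left(K \right)} = -13 + K^{2} + 3 K$ ($U{\left(K \right)} = -7 - \left(6 - K^{2} - 3 K\right) = -7 + \left(-6 + K^{2} + 3 K\right) = -13 + K^{2} + 3 K$)
$11 U{\left(1 \right)} = 11 \left(-13 + 1^{2} + 3 \cdot 1\right) = 11 \left(-13 + 1 + 3\right) = 11 \left(-9\right) = -99$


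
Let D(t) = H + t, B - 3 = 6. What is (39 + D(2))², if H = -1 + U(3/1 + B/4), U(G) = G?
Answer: 32761/16 ≈ 2047.6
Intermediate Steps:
B = 9 (B = 3 + 6 = 9)
H = 17/4 (H = -1 + (3/1 + 9/4) = -1 + (3*1 + 9*(¼)) = -1 + (3 + 9/4) = -1 + 21/4 = 17/4 ≈ 4.2500)
D(t) = 17/4 + t
(39 + D(2))² = (39 + (17/4 + 2))² = (39 + 25/4)² = (181/4)² = 32761/16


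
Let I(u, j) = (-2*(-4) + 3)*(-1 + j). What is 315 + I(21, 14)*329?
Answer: 47362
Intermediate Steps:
I(u, j) = -11 + 11*j (I(u, j) = (8 + 3)*(-1 + j) = 11*(-1 + j) = -11 + 11*j)
315 + I(21, 14)*329 = 315 + (-11 + 11*14)*329 = 315 + (-11 + 154)*329 = 315 + 143*329 = 315 + 47047 = 47362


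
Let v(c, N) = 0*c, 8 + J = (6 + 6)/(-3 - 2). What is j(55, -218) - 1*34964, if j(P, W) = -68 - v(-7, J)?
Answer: -35032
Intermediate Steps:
J = -52/5 (J = -8 + (6 + 6)/(-3 - 2) = -8 + 12/(-5) = -8 + 12*(-⅕) = -8 - 12/5 = -52/5 ≈ -10.400)
v(c, N) = 0
j(P, W) = -68 (j(P, W) = -68 - 1*0 = -68 + 0 = -68)
j(55, -218) - 1*34964 = -68 - 1*34964 = -68 - 34964 = -35032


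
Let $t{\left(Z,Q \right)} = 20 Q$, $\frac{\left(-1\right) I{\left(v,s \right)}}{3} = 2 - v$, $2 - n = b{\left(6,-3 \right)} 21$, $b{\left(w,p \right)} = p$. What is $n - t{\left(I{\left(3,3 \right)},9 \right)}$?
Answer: $-115$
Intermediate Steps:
$n = 65$ ($n = 2 - \left(-3\right) 21 = 2 - -63 = 2 + 63 = 65$)
$I{\left(v,s \right)} = -6 + 3 v$ ($I{\left(v,s \right)} = - 3 \left(2 - v\right) = -6 + 3 v$)
$n - t{\left(I{\left(3,3 \right)},9 \right)} = 65 - 20 \cdot 9 = 65 - 180 = -115$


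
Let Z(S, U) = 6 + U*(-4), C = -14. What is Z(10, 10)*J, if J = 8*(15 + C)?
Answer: -272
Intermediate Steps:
Z(S, U) = 6 - 4*U
J = 8 (J = 8*(15 - 14) = 8*1 = 8)
Z(10, 10)*J = (6 - 4*10)*8 = (6 - 40)*8 = -34*8 = -272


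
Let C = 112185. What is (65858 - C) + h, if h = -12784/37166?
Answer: -860901033/18583 ≈ -46327.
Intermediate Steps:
h = -6392/18583 (h = -12784*1/37166 = -6392/18583 ≈ -0.34397)
(65858 - C) + h = (65858 - 1*112185) - 6392/18583 = (65858 - 112185) - 6392/18583 = -46327 - 6392/18583 = -860901033/18583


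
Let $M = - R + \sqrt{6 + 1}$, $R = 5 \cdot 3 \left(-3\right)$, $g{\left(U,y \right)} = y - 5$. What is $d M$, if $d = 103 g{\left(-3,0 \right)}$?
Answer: $-23175 - 515 \sqrt{7} \approx -24538.0$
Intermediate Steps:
$g{\left(U,y \right)} = -5 + y$ ($g{\left(U,y \right)} = y - 5 = -5 + y$)
$R = -45$ ($R = 15 \left(-3\right) = -45$)
$d = -515$ ($d = 103 \left(-5 + 0\right) = 103 \left(-5\right) = -515$)
$M = 45 + \sqrt{7}$ ($M = \left(-1\right) \left(-45\right) + \sqrt{6 + 1} = 45 + \sqrt{7} \approx 47.646$)
$d M = - 515 \left(45 + \sqrt{7}\right) = -23175 - 515 \sqrt{7}$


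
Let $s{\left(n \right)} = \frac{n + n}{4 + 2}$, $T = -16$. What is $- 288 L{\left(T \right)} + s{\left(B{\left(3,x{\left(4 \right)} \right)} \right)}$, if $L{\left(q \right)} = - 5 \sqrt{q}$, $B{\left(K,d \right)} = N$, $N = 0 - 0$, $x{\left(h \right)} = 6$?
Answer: $5760 i \approx 5760.0 i$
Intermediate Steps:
$N = 0$ ($N = 0 + 0 = 0$)
$B{\left(K,d \right)} = 0$
$s{\left(n \right)} = \frac{n}{3}$ ($s{\left(n \right)} = \frac{2 n}{6} = 2 n \frac{1}{6} = \frac{n}{3}$)
$- 288 L{\left(T \right)} + s{\left(B{\left(3,x{\left(4 \right)} \right)} \right)} = - 288 \left(- 5 \sqrt{-16}\right) + \frac{1}{3} \cdot 0 = - 288 \left(- 5 \cdot 4 i\right) + 0 = - 288 \left(- 20 i\right) + 0 = 5760 i + 0 = 5760 i$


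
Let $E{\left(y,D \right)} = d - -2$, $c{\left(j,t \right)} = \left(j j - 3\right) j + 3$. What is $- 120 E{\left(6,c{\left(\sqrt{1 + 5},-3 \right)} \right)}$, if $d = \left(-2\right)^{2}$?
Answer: $-720$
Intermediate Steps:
$d = 4$
$c{\left(j,t \right)} = 3 + j \left(-3 + j^{2}\right)$ ($c{\left(j,t \right)} = \left(j^{2} - 3\right) j + 3 = \left(-3 + j^{2}\right) j + 3 = j \left(-3 + j^{2}\right) + 3 = 3 + j \left(-3 + j^{2}\right)$)
$E{\left(y,D \right)} = 6$ ($E{\left(y,D \right)} = 4 - -2 = 4 + 2 = 6$)
$- 120 E{\left(6,c{\left(\sqrt{1 + 5},-3 \right)} \right)} = \left(-120\right) 6 = -720$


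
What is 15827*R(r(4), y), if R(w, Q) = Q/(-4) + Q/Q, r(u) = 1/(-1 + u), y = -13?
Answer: 269059/4 ≈ 67265.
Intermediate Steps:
R(w, Q) = 1 - Q/4 (R(w, Q) = Q*(-1/4) + 1 = -Q/4 + 1 = 1 - Q/4)
15827*R(r(4), y) = 15827*(1 - 1/4*(-13)) = 15827*(1 + 13/4) = 15827*(17/4) = 269059/4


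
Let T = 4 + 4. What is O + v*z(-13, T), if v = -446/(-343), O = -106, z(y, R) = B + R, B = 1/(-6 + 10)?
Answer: -65357/686 ≈ -95.273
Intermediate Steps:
B = ¼ (B = 1/4 = ¼ ≈ 0.25000)
T = 8
z(y, R) = ¼ + R
v = 446/343 (v = -446*(-1/343) = 446/343 ≈ 1.3003)
O + v*z(-13, T) = -106 + 446*(¼ + 8)/343 = -106 + (446/343)*(33/4) = -106 + 7359/686 = -65357/686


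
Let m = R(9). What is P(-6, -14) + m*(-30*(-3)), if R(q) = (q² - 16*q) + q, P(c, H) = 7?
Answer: -4853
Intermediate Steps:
R(q) = q² - 15*q
m = -54 (m = 9*(-15 + 9) = 9*(-6) = -54)
P(-6, -14) + m*(-30*(-3)) = 7 - (-1620)*(-3) = 7 - 54*90 = 7 - 4860 = -4853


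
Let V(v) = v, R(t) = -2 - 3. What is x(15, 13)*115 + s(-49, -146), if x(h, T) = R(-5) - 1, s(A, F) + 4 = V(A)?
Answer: -743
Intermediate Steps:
R(t) = -5
s(A, F) = -4 + A
x(h, T) = -6 (x(h, T) = -5 - 1 = -6)
x(15, 13)*115 + s(-49, -146) = -6*115 + (-4 - 49) = -690 - 53 = -743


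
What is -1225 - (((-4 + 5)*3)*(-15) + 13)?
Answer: -1193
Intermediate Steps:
-1225 - (((-4 + 5)*3)*(-15) + 13) = -1225 - ((1*3)*(-15) + 13) = -1225 - (3*(-15) + 13) = -1225 - (-45 + 13) = -1225 - 1*(-32) = -1225 + 32 = -1193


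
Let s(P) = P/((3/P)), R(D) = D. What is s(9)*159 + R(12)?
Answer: 4305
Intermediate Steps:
s(P) = P²/3 (s(P) = P*(P/3) = P²/3)
s(9)*159 + R(12) = ((⅓)*9²)*159 + 12 = ((⅓)*81)*159 + 12 = 27*159 + 12 = 4293 + 12 = 4305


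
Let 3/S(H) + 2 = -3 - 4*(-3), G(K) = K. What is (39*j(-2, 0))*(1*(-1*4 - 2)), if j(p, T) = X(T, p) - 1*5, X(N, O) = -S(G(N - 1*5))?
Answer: 8892/7 ≈ 1270.3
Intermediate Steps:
S(H) = 3/7 (S(H) = 3/(-2 + (-3 - 4*(-3))) = 3/(-2 + (-3 + 12)) = 3/(-2 + 9) = 3/7)
X(N, O) = -3/7 (X(N, O) = -1*3/7 = -3/7)
j(p, T) = -38/7 (j(p, T) = -3/7 - 1*5 = -3/7 - 5 = -38/7)
(39*j(-2, 0))*(1*(-1*4 - 2)) = (39*(-38/7))*(1*(-1*4 - 2)) = -1482*(-4 - 2)/7 = -1482*(-6)/7 = -1482/7*(-6) = 8892/7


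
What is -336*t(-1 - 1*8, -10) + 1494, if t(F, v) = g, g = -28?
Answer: 10902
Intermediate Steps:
t(F, v) = -28
-336*t(-1 - 1*8, -10) + 1494 = -336*(-28) + 1494 = 9408 + 1494 = 10902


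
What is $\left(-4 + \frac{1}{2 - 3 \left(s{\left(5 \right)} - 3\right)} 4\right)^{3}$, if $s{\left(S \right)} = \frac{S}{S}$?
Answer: $- \frac{343}{8} \approx -42.875$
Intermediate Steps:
$s{\left(S \right)} = 1$
$\left(-4 + \frac{1}{2 - 3 \left(s{\left(5 \right)} - 3\right)} 4\right)^{3} = \left(-4 + \frac{1}{2 - 3 \left(1 - 3\right)} 4\right)^{3} = \left(-4 + \frac{1}{2 - -6} \cdot 4\right)^{3} = \left(-4 + \frac{1}{2 + 6} \cdot 4\right)^{3} = \left(-4 + \frac{1}{8} \cdot 4\right)^{3} = \left(-4 + \frac{1}{2}\right)^{3} = \left(- \frac{7}{2}\right)^{3} = - \frac{343}{8}$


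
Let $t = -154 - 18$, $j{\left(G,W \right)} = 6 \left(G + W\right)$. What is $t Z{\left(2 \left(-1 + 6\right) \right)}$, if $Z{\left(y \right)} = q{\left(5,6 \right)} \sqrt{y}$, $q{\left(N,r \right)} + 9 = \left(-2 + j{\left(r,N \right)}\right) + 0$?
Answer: $- 9460 \sqrt{10} \approx -29915.0$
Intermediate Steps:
$j{\left(G,W \right)} = 6 G + 6 W$
$q{\left(N,r \right)} = -11 + 6 N + 6 r$ ($q{\left(N,r \right)} = -9 - \left(2 - 6 N - 6 r\right) = -9 + \left(\left(-2 + 6 N + 6 r\right) + 0\right) = -9 + \left(-2 + 6 N + 6 r\right) = -11 + 6 N + 6 r$)
$t = -172$ ($t = -154 - 18 = -172$)
$Z{\left(y \right)} = 55 \sqrt{y}$ ($Z{\left(y \right)} = \left(-11 + 6 \cdot 5 + 6 \cdot 6\right) \sqrt{y} = \left(-11 + 30 + 36\right) \sqrt{y} = 55 \sqrt{y}$)
$t Z{\left(2 \left(-1 + 6\right) \right)} = - 172 \cdot 55 \sqrt{2 \left(-1 + 6\right)} = - 172 \cdot 55 \sqrt{2 \cdot 5} = - 172 \cdot 55 \sqrt{10} = - 9460 \sqrt{10}$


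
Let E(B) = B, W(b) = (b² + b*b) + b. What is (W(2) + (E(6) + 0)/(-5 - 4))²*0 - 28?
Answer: -28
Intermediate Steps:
W(b) = b + 2*b² (W(b) = (b² + b²) + b = 2*b² + b = b + 2*b²)
(W(2) + (E(6) + 0)/(-5 - 4))²*0 - 28 = (2*(1 + 2*2) + (6 + 0)/(-5 - 4))²*0 - 28 = (2*(1 + 4) + 6/(-9))²*0 - 28 = (2*5 + 6*(-⅑))²*0 - 28 = (10 - ⅔)²*0 - 28 = (28/3)²*0 - 28 = (784/9)*0 - 28 = 0 - 28 = -28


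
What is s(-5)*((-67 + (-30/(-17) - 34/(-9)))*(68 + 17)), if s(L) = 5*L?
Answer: 1175375/9 ≈ 1.3060e+5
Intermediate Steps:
s(-5)*((-67 + (-30/(-17) - 34/(-9)))*(68 + 17)) = (5*(-5))*((-67 + (-30/(-17) - 34/(-9)))*(68 + 17)) = -25*(-67 + (-30*(-1/17) - 34*(-1/9)))*85 = -25*(-67 + (30/17 + 34/9))*85 = -25*(-67 + 848/153)*85 = -(-235075)*85/153 = -25*(-47015/9) = 1175375/9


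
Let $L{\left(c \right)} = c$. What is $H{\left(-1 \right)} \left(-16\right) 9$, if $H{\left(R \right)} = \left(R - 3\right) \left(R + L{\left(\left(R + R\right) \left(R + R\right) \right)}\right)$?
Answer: $1728$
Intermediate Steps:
$H{\left(R \right)} = \left(-3 + R\right) \left(R + 4 R^{2}\right)$ ($H{\left(R \right)} = \left(R - 3\right) \left(R + \left(R + R\right) \left(R + R\right)\right) = \left(-3 + R\right) \left(R + 2 R 2 R\right) = \left(-3 + R\right) \left(R + 4 R^{2}\right)$)
$H{\left(-1 \right)} \left(-16\right) 9 = - (-3 - -11 + 4 \left(-1\right)^{2}) \left(-16\right) 9 = - (-3 + 11 + 4 \cdot 1) \left(-16\right) 9 = - (-3 + 11 + 4) \left(-16\right) 9 = \left(-1\right) 12 \left(-16\right) 9 = \left(-12\right) \left(-16\right) 9 = 192 \cdot 9 = 1728$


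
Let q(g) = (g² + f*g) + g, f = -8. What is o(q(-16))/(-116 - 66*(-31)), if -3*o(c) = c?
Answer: -184/2895 ≈ -0.063558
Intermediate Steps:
q(g) = g² - 7*g (q(g) = (g² - 8*g) + g = g² - 7*g)
o(c) = -c/3
o(q(-16))/(-116 - 66*(-31)) = (-(-16)*(-7 - 16)/3)/(-116 - 66*(-31)) = (-(-16)*(-23)/3)/(-116 + 2046) = -⅓*368/1930 = -368/3*1/1930 = -184/2895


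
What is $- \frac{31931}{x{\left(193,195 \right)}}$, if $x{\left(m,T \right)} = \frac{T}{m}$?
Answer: $- \frac{6162683}{195} \approx -31604.0$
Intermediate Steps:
$- \frac{31931}{x{\left(193,195 \right)}} = - \frac{31931}{195 \cdot \frac{1}{193}} = - \frac{31931}{\frac{195}{193}} = \left(-31931\right) \frac{193}{195} = - \frac{6162683}{195}$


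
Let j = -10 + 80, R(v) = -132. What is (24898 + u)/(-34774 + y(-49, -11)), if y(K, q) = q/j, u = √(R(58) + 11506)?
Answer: -1742860/2434191 - 770*√94/2434191 ≈ -0.71906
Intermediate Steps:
j = 70
u = 11*√94 (u = √(-132 + 11506) = √11374 = 11*√94 ≈ 106.65)
y(K, q) = q/70
(24898 + u)/(-34774 + y(-49, -11)) = (24898 + 11*√94)/(-34774 + (1/70)*(-11)) = (24898 + 11*√94)/(-34774 - 11/70) = (24898 + 11*√94)/(-2434191/70) = (24898 + 11*√94)*(-70/2434191) = -1742860/2434191 - 770*√94/2434191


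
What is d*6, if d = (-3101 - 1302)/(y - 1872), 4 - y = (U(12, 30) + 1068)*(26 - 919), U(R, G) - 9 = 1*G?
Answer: -26418/986683 ≈ -0.026775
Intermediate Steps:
U(R, G) = 9 + G (U(R, G) = 9 + 1*G = 9 + G)
y = 988555 (y = 4 - ((9 + 30) + 1068)*(26 - 919) = 4 - (39 + 1068)*(-893) = 4 - 1107*(-893) = 4 - 1*(-988551) = 4 + 988551 = 988555)
d = -4403/986683 (d = (-3101 - 1302)/(988555 - 1872) = -4403/986683 ≈ -0.0044624)
d*6 = -4403/986683*6 = -26418/986683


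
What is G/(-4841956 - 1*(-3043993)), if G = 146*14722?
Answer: -2149412/1797963 ≈ -1.1955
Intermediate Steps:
G = 2149412
G/(-4841956 - 1*(-3043993)) = 2149412/(-4841956 - 1*(-3043993)) = 2149412/(-4841956 + 3043993) = 2149412/(-1797963) = 2149412*(-1/1797963) = -2149412/1797963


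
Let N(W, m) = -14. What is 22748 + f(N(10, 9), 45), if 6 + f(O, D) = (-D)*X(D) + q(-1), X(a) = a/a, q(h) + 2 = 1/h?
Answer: 22694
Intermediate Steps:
q(h) = -2 + 1/h
X(a) = 1
f(O, D) = -9 - D (f(O, D) = -6 + (-D*1 + (-2 + 1/(-1))) = -6 + (-D + (-2 - 1)) = -6 + (-D - 3) = -6 + (-3 - D) = -9 - D)
22748 + f(N(10, 9), 45) = 22748 + (-9 - 1*45) = 22748 + (-9 - 45) = 22748 - 54 = 22694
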